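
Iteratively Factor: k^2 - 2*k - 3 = (k + 1)*(k - 3)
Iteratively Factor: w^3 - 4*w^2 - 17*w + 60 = (w - 3)*(w^2 - w - 20) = (w - 5)*(w - 3)*(w + 4)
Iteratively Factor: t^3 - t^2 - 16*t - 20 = (t + 2)*(t^2 - 3*t - 10) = (t - 5)*(t + 2)*(t + 2)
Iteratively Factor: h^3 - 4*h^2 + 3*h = (h)*(h^2 - 4*h + 3) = h*(h - 1)*(h - 3)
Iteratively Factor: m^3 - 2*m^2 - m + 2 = (m + 1)*(m^2 - 3*m + 2) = (m - 2)*(m + 1)*(m - 1)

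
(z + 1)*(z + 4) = z^2 + 5*z + 4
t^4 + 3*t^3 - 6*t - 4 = (t + 1)*(t + 2)*(t - sqrt(2))*(t + sqrt(2))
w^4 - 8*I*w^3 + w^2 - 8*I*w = w*(w - 8*I)*(w - I)*(w + I)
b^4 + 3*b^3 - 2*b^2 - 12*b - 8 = (b - 2)*(b + 1)*(b + 2)^2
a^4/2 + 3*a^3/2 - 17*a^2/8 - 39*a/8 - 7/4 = (a/2 + 1/2)*(a - 2)*(a + 1/2)*(a + 7/2)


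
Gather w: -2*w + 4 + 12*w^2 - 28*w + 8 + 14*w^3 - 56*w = 14*w^3 + 12*w^2 - 86*w + 12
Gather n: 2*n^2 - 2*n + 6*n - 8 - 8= 2*n^2 + 4*n - 16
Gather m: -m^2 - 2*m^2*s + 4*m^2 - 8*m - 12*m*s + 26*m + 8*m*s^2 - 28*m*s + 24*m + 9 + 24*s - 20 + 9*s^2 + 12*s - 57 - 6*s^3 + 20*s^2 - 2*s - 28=m^2*(3 - 2*s) + m*(8*s^2 - 40*s + 42) - 6*s^3 + 29*s^2 + 34*s - 96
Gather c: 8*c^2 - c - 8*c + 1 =8*c^2 - 9*c + 1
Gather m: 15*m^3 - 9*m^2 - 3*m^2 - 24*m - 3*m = 15*m^3 - 12*m^2 - 27*m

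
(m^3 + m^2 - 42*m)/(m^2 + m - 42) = m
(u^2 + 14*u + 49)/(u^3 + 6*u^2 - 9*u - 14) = (u + 7)/(u^2 - u - 2)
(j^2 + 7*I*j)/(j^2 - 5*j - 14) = j*(j + 7*I)/(j^2 - 5*j - 14)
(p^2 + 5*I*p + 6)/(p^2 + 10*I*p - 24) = (p - I)/(p + 4*I)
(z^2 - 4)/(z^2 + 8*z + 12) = (z - 2)/(z + 6)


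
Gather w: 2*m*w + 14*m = 2*m*w + 14*m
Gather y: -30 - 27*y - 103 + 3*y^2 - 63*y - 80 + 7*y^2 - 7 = 10*y^2 - 90*y - 220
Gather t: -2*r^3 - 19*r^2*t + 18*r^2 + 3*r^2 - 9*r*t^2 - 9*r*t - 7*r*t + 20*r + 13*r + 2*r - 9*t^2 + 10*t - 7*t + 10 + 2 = -2*r^3 + 21*r^2 + 35*r + t^2*(-9*r - 9) + t*(-19*r^2 - 16*r + 3) + 12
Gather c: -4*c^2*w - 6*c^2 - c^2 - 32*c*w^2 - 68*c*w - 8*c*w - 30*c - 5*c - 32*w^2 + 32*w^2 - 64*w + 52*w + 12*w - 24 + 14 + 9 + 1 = c^2*(-4*w - 7) + c*(-32*w^2 - 76*w - 35)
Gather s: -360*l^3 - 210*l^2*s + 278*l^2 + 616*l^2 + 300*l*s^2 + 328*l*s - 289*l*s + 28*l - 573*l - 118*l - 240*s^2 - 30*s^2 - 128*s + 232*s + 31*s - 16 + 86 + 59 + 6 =-360*l^3 + 894*l^2 - 663*l + s^2*(300*l - 270) + s*(-210*l^2 + 39*l + 135) + 135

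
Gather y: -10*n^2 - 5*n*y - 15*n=-10*n^2 - 5*n*y - 15*n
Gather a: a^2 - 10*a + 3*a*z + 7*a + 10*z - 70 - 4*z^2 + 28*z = a^2 + a*(3*z - 3) - 4*z^2 + 38*z - 70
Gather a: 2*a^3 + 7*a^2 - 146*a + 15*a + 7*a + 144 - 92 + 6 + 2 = 2*a^3 + 7*a^2 - 124*a + 60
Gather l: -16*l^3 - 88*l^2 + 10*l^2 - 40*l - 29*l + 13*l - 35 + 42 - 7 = -16*l^3 - 78*l^2 - 56*l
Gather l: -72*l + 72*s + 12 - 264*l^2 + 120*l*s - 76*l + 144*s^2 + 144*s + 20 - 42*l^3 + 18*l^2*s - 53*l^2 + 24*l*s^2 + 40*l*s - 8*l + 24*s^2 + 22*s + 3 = -42*l^3 + l^2*(18*s - 317) + l*(24*s^2 + 160*s - 156) + 168*s^2 + 238*s + 35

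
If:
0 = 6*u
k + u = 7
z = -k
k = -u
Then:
No Solution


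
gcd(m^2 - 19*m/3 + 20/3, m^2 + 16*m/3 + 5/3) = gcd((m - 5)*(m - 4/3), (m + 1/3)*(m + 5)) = 1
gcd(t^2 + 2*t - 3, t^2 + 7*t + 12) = t + 3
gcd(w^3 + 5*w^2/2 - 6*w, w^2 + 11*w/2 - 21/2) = w - 3/2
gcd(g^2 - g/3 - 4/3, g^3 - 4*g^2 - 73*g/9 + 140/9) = g - 4/3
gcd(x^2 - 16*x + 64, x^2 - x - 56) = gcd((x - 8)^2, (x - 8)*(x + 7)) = x - 8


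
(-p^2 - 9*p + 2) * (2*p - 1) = -2*p^3 - 17*p^2 + 13*p - 2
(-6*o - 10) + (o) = -5*o - 10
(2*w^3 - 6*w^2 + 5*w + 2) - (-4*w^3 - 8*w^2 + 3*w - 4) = 6*w^3 + 2*w^2 + 2*w + 6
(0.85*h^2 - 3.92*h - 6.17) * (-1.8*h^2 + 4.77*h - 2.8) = -1.53*h^4 + 11.1105*h^3 - 9.9724*h^2 - 18.4549*h + 17.276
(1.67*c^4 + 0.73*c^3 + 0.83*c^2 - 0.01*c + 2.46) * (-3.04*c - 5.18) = -5.0768*c^5 - 10.8698*c^4 - 6.3046*c^3 - 4.269*c^2 - 7.4266*c - 12.7428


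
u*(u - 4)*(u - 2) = u^3 - 6*u^2 + 8*u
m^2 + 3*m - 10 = (m - 2)*(m + 5)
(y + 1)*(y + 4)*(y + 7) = y^3 + 12*y^2 + 39*y + 28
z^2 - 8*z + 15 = (z - 5)*(z - 3)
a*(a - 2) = a^2 - 2*a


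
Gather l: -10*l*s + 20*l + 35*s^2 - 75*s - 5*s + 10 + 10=l*(20 - 10*s) + 35*s^2 - 80*s + 20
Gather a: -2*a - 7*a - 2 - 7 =-9*a - 9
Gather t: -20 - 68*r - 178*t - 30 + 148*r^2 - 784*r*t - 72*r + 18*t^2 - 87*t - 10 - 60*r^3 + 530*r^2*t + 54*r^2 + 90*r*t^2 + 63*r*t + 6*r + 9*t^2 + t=-60*r^3 + 202*r^2 - 134*r + t^2*(90*r + 27) + t*(530*r^2 - 721*r - 264) - 60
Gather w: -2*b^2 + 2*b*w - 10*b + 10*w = -2*b^2 - 10*b + w*(2*b + 10)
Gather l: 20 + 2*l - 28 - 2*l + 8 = 0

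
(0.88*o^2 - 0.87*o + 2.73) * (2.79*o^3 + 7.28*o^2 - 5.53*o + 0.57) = 2.4552*o^5 + 3.9791*o^4 - 3.5833*o^3 + 25.1871*o^2 - 15.5928*o + 1.5561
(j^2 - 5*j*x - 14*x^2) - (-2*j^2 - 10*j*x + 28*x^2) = 3*j^2 + 5*j*x - 42*x^2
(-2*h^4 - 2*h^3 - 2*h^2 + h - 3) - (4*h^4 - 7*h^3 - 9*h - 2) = -6*h^4 + 5*h^3 - 2*h^2 + 10*h - 1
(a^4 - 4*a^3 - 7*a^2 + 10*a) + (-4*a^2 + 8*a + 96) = a^4 - 4*a^3 - 11*a^2 + 18*a + 96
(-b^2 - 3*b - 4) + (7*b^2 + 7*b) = 6*b^2 + 4*b - 4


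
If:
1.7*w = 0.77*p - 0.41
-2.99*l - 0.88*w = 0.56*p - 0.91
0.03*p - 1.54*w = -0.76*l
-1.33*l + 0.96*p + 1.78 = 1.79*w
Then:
No Solution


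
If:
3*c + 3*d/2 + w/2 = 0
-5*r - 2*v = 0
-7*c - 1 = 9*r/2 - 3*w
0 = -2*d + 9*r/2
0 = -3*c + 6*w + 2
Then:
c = -40/21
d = 89/21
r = 356/189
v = -890/189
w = -9/7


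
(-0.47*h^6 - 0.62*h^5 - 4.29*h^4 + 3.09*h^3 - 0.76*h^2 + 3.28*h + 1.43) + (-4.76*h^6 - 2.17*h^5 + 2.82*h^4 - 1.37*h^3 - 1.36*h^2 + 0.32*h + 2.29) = -5.23*h^6 - 2.79*h^5 - 1.47*h^4 + 1.72*h^3 - 2.12*h^2 + 3.6*h + 3.72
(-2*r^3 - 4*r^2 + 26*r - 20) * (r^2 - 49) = -2*r^5 - 4*r^4 + 124*r^3 + 176*r^2 - 1274*r + 980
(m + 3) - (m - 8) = 11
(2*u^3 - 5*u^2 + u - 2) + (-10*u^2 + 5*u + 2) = 2*u^3 - 15*u^2 + 6*u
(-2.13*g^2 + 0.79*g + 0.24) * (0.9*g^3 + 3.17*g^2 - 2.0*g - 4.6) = -1.917*g^5 - 6.0411*g^4 + 6.9803*g^3 + 8.9788*g^2 - 4.114*g - 1.104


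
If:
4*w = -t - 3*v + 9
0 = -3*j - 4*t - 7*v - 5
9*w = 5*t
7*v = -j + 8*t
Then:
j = -8899/1162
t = 999/1162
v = 2413/1162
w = 555/1162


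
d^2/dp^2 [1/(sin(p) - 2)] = (-2*sin(p) + cos(p)^2 + 1)/(sin(p) - 2)^3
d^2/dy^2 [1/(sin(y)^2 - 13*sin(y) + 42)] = (-4*sin(y)^4 + 39*sin(y)^3 + 5*sin(y)^2 - 624*sin(y) + 254)/(sin(y)^2 - 13*sin(y) + 42)^3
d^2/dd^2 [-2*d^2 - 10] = -4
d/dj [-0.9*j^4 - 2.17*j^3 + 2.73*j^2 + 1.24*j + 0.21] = -3.6*j^3 - 6.51*j^2 + 5.46*j + 1.24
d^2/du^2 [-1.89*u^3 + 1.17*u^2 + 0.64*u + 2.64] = 2.34 - 11.34*u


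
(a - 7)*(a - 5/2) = a^2 - 19*a/2 + 35/2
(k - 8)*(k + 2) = k^2 - 6*k - 16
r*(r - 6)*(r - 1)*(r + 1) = r^4 - 6*r^3 - r^2 + 6*r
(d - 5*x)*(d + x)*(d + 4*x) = d^3 - 21*d*x^2 - 20*x^3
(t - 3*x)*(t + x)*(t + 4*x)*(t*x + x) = t^4*x + 2*t^3*x^2 + t^3*x - 11*t^2*x^3 + 2*t^2*x^2 - 12*t*x^4 - 11*t*x^3 - 12*x^4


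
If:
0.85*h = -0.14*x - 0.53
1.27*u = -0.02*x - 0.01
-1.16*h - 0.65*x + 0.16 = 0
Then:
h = -0.94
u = -0.04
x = 1.92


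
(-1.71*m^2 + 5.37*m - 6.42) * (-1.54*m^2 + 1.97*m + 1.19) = 2.6334*m^4 - 11.6385*m^3 + 18.4308*m^2 - 6.2571*m - 7.6398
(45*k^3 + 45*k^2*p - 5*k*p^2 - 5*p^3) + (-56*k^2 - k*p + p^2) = 45*k^3 + 45*k^2*p - 56*k^2 - 5*k*p^2 - k*p - 5*p^3 + p^2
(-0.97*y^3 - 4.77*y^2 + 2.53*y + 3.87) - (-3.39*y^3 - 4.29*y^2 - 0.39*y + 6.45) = 2.42*y^3 - 0.48*y^2 + 2.92*y - 2.58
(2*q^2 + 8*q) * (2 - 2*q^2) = -4*q^4 - 16*q^3 + 4*q^2 + 16*q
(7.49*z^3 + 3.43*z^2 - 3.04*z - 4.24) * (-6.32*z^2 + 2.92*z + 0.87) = -47.3368*z^5 + 0.193199999999997*z^4 + 35.7447*z^3 + 20.9041*z^2 - 15.0256*z - 3.6888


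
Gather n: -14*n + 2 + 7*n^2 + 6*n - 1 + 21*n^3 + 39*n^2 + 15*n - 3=21*n^3 + 46*n^2 + 7*n - 2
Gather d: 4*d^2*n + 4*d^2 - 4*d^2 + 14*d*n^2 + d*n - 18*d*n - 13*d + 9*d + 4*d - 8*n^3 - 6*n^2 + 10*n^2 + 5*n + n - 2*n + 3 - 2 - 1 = 4*d^2*n + d*(14*n^2 - 17*n) - 8*n^3 + 4*n^2 + 4*n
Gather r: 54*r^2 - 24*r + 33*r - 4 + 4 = 54*r^2 + 9*r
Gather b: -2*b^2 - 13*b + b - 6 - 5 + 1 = -2*b^2 - 12*b - 10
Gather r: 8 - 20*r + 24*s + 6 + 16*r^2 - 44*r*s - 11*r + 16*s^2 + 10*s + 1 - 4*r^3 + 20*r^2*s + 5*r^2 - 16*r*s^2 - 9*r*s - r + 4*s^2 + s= -4*r^3 + r^2*(20*s + 21) + r*(-16*s^2 - 53*s - 32) + 20*s^2 + 35*s + 15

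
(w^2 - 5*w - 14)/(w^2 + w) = (w^2 - 5*w - 14)/(w*(w + 1))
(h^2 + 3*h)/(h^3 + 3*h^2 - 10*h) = (h + 3)/(h^2 + 3*h - 10)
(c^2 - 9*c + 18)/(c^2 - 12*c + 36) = (c - 3)/(c - 6)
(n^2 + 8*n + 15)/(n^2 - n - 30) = (n + 3)/(n - 6)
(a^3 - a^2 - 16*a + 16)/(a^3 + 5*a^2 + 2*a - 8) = (a - 4)/(a + 2)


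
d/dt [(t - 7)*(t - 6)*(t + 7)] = 3*t^2 - 12*t - 49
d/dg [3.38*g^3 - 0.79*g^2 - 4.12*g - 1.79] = 10.14*g^2 - 1.58*g - 4.12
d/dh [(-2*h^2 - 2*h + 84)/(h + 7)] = -2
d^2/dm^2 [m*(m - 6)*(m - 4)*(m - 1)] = 12*m^2 - 66*m + 68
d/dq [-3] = 0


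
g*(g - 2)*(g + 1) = g^3 - g^2 - 2*g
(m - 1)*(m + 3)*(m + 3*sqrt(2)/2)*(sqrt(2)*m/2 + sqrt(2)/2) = sqrt(2)*m^4/2 + 3*m^3/2 + 3*sqrt(2)*m^3/2 - sqrt(2)*m^2/2 + 9*m^2/2 - 3*sqrt(2)*m/2 - 3*m/2 - 9/2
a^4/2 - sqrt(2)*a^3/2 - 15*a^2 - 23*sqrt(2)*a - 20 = (a/2 + sqrt(2)/2)*(a - 5*sqrt(2))*(a + sqrt(2))*(a + 2*sqrt(2))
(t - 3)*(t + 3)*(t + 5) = t^3 + 5*t^2 - 9*t - 45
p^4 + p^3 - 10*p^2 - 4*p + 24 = (p - 2)^2*(p + 2)*(p + 3)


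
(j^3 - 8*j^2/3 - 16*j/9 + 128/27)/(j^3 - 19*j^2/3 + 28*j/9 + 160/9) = (j - 4/3)/(j - 5)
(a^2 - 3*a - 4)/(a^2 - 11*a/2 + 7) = 2*(a^2 - 3*a - 4)/(2*a^2 - 11*a + 14)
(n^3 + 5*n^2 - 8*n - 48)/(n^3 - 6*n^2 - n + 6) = (n^3 + 5*n^2 - 8*n - 48)/(n^3 - 6*n^2 - n + 6)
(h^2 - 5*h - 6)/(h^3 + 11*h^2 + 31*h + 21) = (h - 6)/(h^2 + 10*h + 21)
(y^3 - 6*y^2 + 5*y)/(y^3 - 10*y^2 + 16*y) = (y^2 - 6*y + 5)/(y^2 - 10*y + 16)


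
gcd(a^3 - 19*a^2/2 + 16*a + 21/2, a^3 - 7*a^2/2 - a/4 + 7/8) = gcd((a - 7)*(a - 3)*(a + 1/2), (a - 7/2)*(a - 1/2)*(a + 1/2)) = a + 1/2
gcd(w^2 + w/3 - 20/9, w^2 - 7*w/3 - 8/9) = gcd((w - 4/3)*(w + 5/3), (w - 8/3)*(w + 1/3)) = 1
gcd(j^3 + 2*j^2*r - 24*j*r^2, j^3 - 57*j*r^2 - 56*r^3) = 1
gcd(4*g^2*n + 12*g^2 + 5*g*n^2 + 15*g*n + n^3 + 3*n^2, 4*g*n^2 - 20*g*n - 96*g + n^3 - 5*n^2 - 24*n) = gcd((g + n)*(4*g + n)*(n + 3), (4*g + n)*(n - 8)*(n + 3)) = 4*g*n + 12*g + n^2 + 3*n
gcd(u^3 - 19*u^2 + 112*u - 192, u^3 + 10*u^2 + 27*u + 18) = 1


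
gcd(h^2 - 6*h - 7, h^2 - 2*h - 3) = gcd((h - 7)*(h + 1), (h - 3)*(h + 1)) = h + 1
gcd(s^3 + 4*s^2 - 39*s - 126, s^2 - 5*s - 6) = s - 6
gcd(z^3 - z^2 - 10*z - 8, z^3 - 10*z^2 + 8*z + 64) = z^2 - 2*z - 8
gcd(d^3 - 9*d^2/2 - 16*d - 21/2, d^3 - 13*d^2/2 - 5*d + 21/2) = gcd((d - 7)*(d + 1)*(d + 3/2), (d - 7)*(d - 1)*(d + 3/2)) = d^2 - 11*d/2 - 21/2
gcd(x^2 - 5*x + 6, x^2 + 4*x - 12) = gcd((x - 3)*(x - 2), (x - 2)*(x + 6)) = x - 2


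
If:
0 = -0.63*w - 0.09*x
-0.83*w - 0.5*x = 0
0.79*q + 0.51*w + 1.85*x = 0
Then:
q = 0.00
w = 0.00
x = 0.00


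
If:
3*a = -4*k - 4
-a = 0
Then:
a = 0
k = -1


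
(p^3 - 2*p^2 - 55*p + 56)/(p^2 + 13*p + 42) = (p^2 - 9*p + 8)/(p + 6)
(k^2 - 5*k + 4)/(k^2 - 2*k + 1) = (k - 4)/(k - 1)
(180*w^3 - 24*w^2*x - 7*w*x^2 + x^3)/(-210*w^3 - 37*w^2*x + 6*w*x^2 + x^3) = (-6*w + x)/(7*w + x)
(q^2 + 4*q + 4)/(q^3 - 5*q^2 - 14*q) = (q + 2)/(q*(q - 7))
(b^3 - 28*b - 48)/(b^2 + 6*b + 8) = b - 6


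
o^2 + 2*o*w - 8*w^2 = (o - 2*w)*(o + 4*w)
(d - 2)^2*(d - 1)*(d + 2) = d^4 - 3*d^3 - 2*d^2 + 12*d - 8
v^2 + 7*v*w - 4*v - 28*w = (v - 4)*(v + 7*w)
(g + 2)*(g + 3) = g^2 + 5*g + 6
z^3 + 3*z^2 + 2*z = z*(z + 1)*(z + 2)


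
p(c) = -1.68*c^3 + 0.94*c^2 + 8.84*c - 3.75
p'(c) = -5.04*c^2 + 1.88*c + 8.84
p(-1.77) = -7.14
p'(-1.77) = -10.28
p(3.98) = -59.59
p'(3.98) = -63.51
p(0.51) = 0.78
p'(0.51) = 8.49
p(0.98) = 4.23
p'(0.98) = 5.84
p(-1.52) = -9.12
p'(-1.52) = -5.66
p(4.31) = -82.69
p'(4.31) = -76.68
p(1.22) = 5.38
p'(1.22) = 3.63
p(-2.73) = 13.30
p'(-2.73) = -33.86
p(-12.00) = 2928.57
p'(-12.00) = -739.48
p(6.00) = -279.75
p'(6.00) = -161.32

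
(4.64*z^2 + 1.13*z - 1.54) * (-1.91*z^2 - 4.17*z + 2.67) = -8.8624*z^4 - 21.5071*z^3 + 10.6181*z^2 + 9.4389*z - 4.1118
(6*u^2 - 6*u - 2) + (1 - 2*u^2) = 4*u^2 - 6*u - 1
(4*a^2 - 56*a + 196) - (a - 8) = 4*a^2 - 57*a + 204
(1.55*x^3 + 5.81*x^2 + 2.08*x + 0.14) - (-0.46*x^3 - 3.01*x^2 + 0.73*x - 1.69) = 2.01*x^3 + 8.82*x^2 + 1.35*x + 1.83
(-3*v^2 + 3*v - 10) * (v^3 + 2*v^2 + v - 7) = -3*v^5 - 3*v^4 - 7*v^3 + 4*v^2 - 31*v + 70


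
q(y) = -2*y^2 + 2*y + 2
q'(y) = 2 - 4*y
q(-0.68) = -0.28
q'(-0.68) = 4.72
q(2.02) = -2.12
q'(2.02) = -6.08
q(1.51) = 0.46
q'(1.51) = -4.04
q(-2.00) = -10.00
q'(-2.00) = 10.00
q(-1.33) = -4.20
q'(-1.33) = 7.32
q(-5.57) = -71.19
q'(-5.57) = 24.28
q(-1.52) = -5.66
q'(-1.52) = 8.08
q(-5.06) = -59.33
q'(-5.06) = 22.24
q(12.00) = -262.00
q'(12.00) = -46.00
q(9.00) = -142.00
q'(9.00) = -34.00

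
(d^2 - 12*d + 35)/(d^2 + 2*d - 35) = (d - 7)/(d + 7)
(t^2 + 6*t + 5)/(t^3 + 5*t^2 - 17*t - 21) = (t + 5)/(t^2 + 4*t - 21)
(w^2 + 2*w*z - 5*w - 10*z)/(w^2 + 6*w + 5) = (w^2 + 2*w*z - 5*w - 10*z)/(w^2 + 6*w + 5)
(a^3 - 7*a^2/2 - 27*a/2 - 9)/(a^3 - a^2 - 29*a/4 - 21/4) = 2*(a - 6)/(2*a - 7)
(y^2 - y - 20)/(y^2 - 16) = (y - 5)/(y - 4)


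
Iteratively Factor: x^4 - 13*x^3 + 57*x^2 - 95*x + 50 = (x - 5)*(x^3 - 8*x^2 + 17*x - 10) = (x - 5)*(x - 2)*(x^2 - 6*x + 5) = (x - 5)^2*(x - 2)*(x - 1)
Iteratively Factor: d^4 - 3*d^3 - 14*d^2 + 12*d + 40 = (d + 2)*(d^3 - 5*d^2 - 4*d + 20) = (d + 2)^2*(d^2 - 7*d + 10) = (d - 2)*(d + 2)^2*(d - 5)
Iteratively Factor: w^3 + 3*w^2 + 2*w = (w + 2)*(w^2 + w) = (w + 1)*(w + 2)*(w)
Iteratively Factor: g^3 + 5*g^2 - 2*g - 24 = (g + 3)*(g^2 + 2*g - 8) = (g + 3)*(g + 4)*(g - 2)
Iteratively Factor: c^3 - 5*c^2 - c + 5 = (c + 1)*(c^2 - 6*c + 5) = (c - 5)*(c + 1)*(c - 1)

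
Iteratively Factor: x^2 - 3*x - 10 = (x + 2)*(x - 5)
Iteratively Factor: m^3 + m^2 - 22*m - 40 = (m + 4)*(m^2 - 3*m - 10) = (m + 2)*(m + 4)*(m - 5)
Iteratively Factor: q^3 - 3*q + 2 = (q - 1)*(q^2 + q - 2) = (q - 1)*(q + 2)*(q - 1)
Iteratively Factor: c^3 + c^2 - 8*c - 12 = (c + 2)*(c^2 - c - 6) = (c + 2)^2*(c - 3)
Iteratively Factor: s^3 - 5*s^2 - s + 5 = (s - 5)*(s^2 - 1) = (s - 5)*(s - 1)*(s + 1)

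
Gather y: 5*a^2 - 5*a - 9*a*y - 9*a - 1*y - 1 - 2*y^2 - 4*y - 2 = 5*a^2 - 14*a - 2*y^2 + y*(-9*a - 5) - 3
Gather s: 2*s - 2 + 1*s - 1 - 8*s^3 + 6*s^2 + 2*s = -8*s^3 + 6*s^2 + 5*s - 3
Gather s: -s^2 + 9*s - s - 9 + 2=-s^2 + 8*s - 7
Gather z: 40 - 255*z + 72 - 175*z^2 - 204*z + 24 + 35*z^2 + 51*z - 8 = -140*z^2 - 408*z + 128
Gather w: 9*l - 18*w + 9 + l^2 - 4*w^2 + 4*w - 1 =l^2 + 9*l - 4*w^2 - 14*w + 8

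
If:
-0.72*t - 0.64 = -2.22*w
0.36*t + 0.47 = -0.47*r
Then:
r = -2.36170212765957*w - 0.319148936170213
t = 3.08333333333333*w - 0.888888888888889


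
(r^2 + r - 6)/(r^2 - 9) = (r - 2)/(r - 3)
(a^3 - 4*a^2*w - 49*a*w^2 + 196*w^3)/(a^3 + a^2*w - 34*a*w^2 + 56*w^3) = (-a + 7*w)/(-a + 2*w)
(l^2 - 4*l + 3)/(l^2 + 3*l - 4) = (l - 3)/(l + 4)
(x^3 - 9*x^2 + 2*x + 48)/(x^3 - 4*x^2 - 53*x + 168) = (x + 2)/(x + 7)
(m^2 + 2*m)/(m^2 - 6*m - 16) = m/(m - 8)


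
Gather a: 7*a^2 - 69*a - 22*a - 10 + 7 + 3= 7*a^2 - 91*a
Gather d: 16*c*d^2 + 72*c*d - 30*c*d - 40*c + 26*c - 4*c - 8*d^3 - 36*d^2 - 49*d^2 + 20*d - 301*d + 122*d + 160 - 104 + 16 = -18*c - 8*d^3 + d^2*(16*c - 85) + d*(42*c - 159) + 72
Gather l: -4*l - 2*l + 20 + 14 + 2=36 - 6*l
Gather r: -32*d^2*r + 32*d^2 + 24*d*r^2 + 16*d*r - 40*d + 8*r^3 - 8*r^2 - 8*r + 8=32*d^2 - 40*d + 8*r^3 + r^2*(24*d - 8) + r*(-32*d^2 + 16*d - 8) + 8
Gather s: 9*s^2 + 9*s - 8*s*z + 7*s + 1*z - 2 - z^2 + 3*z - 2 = 9*s^2 + s*(16 - 8*z) - z^2 + 4*z - 4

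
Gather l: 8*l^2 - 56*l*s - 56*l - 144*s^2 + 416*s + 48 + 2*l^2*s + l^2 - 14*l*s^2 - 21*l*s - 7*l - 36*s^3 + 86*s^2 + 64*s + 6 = l^2*(2*s + 9) + l*(-14*s^2 - 77*s - 63) - 36*s^3 - 58*s^2 + 480*s + 54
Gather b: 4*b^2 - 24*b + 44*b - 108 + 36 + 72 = 4*b^2 + 20*b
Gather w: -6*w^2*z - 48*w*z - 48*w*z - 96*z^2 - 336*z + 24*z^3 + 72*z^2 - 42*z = -6*w^2*z - 96*w*z + 24*z^3 - 24*z^2 - 378*z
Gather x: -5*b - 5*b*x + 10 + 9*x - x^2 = -5*b - x^2 + x*(9 - 5*b) + 10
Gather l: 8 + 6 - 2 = 12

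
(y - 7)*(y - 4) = y^2 - 11*y + 28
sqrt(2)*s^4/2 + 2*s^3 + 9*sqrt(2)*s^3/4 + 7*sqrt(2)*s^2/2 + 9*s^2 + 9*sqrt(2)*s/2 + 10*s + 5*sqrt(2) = (s + 2)*(s + 5/2)*(s + sqrt(2))*(sqrt(2)*s/2 + 1)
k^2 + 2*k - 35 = (k - 5)*(k + 7)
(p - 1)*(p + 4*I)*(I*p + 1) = I*p^3 - 3*p^2 - I*p^2 + 3*p + 4*I*p - 4*I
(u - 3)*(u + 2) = u^2 - u - 6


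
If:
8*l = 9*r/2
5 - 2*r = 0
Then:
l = 45/32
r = 5/2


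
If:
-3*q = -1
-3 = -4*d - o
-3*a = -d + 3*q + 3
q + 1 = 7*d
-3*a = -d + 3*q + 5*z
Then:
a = -80/63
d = 4/21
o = 47/21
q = 1/3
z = 3/5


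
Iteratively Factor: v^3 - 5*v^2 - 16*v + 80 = (v - 5)*(v^2 - 16) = (v - 5)*(v + 4)*(v - 4)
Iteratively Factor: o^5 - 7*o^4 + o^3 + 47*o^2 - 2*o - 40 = (o + 2)*(o^4 - 9*o^3 + 19*o^2 + 9*o - 20) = (o - 4)*(o + 2)*(o^3 - 5*o^2 - o + 5) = (o - 4)*(o + 1)*(o + 2)*(o^2 - 6*o + 5) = (o - 4)*(o - 1)*(o + 1)*(o + 2)*(o - 5)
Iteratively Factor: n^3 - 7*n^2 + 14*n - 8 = (n - 1)*(n^2 - 6*n + 8) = (n - 4)*(n - 1)*(n - 2)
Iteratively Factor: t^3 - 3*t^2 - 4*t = (t + 1)*(t^2 - 4*t) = t*(t + 1)*(t - 4)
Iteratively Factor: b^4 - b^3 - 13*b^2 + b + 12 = (b - 4)*(b^3 + 3*b^2 - b - 3) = (b - 4)*(b - 1)*(b^2 + 4*b + 3) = (b - 4)*(b - 1)*(b + 3)*(b + 1)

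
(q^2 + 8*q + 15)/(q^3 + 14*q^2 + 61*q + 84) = (q + 5)/(q^2 + 11*q + 28)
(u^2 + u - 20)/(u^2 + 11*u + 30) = (u - 4)/(u + 6)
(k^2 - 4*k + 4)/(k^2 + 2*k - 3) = (k^2 - 4*k + 4)/(k^2 + 2*k - 3)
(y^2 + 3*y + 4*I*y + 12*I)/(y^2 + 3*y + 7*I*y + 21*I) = (y + 4*I)/(y + 7*I)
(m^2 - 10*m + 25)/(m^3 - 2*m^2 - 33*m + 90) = (m - 5)/(m^2 + 3*m - 18)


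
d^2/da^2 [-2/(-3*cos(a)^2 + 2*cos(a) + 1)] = (-72*sin(a)^4 + 68*sin(a)^2 - 41*cos(a) + 9*cos(3*a) + 32)/((cos(a) - 1)^3*(3*cos(a) + 1)^3)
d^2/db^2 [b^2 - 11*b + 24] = 2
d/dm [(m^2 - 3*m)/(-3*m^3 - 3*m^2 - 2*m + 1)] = (3*m^4 - 18*m^3 - 11*m^2 + 2*m - 3)/(9*m^6 + 18*m^5 + 21*m^4 + 6*m^3 - 2*m^2 - 4*m + 1)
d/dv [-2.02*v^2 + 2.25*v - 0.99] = 2.25 - 4.04*v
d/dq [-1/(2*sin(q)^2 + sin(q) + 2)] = (4*sin(q) + 1)*cos(q)/(sin(q) - cos(2*q) + 3)^2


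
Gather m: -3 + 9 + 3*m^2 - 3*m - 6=3*m^2 - 3*m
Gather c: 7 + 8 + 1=16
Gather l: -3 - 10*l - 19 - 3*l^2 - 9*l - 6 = -3*l^2 - 19*l - 28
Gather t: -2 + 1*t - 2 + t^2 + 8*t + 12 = t^2 + 9*t + 8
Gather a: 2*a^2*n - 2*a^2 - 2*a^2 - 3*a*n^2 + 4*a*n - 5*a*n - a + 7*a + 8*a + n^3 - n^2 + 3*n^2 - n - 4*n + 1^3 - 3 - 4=a^2*(2*n - 4) + a*(-3*n^2 - n + 14) + n^3 + 2*n^2 - 5*n - 6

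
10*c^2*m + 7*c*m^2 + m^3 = m*(2*c + m)*(5*c + m)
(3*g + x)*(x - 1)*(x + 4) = 3*g*x^2 + 9*g*x - 12*g + x^3 + 3*x^2 - 4*x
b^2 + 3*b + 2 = (b + 1)*(b + 2)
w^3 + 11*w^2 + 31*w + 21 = (w + 1)*(w + 3)*(w + 7)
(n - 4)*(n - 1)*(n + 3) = n^3 - 2*n^2 - 11*n + 12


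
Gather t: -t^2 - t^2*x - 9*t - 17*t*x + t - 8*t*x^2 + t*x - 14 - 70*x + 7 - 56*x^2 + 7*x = t^2*(-x - 1) + t*(-8*x^2 - 16*x - 8) - 56*x^2 - 63*x - 7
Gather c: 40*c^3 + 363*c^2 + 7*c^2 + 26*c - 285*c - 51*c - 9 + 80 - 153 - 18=40*c^3 + 370*c^2 - 310*c - 100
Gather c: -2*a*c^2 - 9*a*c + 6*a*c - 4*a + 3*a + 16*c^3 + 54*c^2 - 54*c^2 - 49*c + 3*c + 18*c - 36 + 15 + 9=-2*a*c^2 - a + 16*c^3 + c*(-3*a - 28) - 12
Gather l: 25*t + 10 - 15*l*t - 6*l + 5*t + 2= l*(-15*t - 6) + 30*t + 12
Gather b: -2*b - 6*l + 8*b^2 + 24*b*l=8*b^2 + b*(24*l - 2) - 6*l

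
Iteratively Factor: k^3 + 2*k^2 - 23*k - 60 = (k + 3)*(k^2 - k - 20) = (k + 3)*(k + 4)*(k - 5)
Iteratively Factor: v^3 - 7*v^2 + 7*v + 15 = (v + 1)*(v^2 - 8*v + 15) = (v - 3)*(v + 1)*(v - 5)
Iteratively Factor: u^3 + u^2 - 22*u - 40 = (u + 2)*(u^2 - u - 20) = (u + 2)*(u + 4)*(u - 5)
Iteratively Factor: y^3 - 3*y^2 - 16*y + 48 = (y + 4)*(y^2 - 7*y + 12) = (y - 4)*(y + 4)*(y - 3)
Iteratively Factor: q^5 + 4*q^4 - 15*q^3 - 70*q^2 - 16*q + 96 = (q + 4)*(q^4 - 15*q^2 - 10*q + 24) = (q + 2)*(q + 4)*(q^3 - 2*q^2 - 11*q + 12) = (q + 2)*(q + 3)*(q + 4)*(q^2 - 5*q + 4) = (q - 4)*(q + 2)*(q + 3)*(q + 4)*(q - 1)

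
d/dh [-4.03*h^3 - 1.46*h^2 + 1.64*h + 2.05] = -12.09*h^2 - 2.92*h + 1.64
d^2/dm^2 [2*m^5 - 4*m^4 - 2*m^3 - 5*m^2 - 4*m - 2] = 40*m^3 - 48*m^2 - 12*m - 10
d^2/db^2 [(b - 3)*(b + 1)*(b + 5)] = 6*b + 6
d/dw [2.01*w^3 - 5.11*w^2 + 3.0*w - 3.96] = 6.03*w^2 - 10.22*w + 3.0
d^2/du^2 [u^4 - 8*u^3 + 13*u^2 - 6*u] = 12*u^2 - 48*u + 26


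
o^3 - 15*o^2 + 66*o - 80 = (o - 8)*(o - 5)*(o - 2)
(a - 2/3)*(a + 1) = a^2 + a/3 - 2/3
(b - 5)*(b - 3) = b^2 - 8*b + 15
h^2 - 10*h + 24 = (h - 6)*(h - 4)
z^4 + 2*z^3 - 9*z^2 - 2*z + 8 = (z - 2)*(z - 1)*(z + 1)*(z + 4)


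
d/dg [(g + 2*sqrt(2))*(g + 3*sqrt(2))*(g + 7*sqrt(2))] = 3*g^2 + 24*sqrt(2)*g + 82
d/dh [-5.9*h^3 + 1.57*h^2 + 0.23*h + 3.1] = -17.7*h^2 + 3.14*h + 0.23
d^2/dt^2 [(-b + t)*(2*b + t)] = 2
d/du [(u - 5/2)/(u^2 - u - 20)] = (u^2 - u - (2*u - 5)*(2*u - 1)/2 - 20)/(-u^2 + u + 20)^2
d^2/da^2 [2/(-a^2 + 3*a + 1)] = 4*(-a^2 + 3*a + (2*a - 3)^2 + 1)/(-a^2 + 3*a + 1)^3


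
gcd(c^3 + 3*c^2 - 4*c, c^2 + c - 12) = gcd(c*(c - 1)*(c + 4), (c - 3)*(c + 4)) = c + 4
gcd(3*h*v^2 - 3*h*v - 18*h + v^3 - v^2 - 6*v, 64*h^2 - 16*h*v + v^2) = 1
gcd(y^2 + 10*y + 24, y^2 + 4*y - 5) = 1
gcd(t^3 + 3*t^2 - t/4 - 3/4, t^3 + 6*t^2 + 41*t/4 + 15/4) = t^2 + 7*t/2 + 3/2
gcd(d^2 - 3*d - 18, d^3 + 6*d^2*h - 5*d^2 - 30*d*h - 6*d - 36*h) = d - 6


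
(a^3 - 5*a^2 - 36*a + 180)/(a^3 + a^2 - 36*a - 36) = (a - 5)/(a + 1)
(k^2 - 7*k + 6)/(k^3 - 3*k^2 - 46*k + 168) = (k - 1)/(k^2 + 3*k - 28)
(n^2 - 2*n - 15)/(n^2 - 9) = (n - 5)/(n - 3)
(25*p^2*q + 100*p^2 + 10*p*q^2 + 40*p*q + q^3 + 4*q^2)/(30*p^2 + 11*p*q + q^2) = (5*p*q + 20*p + q^2 + 4*q)/(6*p + q)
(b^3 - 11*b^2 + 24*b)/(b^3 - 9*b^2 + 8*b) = (b - 3)/(b - 1)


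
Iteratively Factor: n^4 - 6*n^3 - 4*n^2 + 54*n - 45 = (n + 3)*(n^3 - 9*n^2 + 23*n - 15) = (n - 3)*(n + 3)*(n^2 - 6*n + 5) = (n - 5)*(n - 3)*(n + 3)*(n - 1)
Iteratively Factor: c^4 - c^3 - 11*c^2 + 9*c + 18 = (c + 3)*(c^3 - 4*c^2 + c + 6) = (c - 3)*(c + 3)*(c^2 - c - 2) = (c - 3)*(c - 2)*(c + 3)*(c + 1)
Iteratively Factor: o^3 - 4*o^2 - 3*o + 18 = (o + 2)*(o^2 - 6*o + 9) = (o - 3)*(o + 2)*(o - 3)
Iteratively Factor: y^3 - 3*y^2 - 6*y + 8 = (y - 1)*(y^2 - 2*y - 8) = (y - 1)*(y + 2)*(y - 4)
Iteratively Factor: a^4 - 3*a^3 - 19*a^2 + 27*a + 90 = (a - 5)*(a^3 + 2*a^2 - 9*a - 18) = (a - 5)*(a + 3)*(a^2 - a - 6) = (a - 5)*(a - 3)*(a + 3)*(a + 2)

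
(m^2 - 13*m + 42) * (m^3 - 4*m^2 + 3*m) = m^5 - 17*m^4 + 97*m^3 - 207*m^2 + 126*m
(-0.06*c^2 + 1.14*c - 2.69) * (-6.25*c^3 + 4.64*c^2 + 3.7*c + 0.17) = 0.375*c^5 - 7.4034*c^4 + 21.8801*c^3 - 8.2738*c^2 - 9.7592*c - 0.4573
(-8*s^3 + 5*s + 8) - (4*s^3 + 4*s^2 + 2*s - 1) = -12*s^3 - 4*s^2 + 3*s + 9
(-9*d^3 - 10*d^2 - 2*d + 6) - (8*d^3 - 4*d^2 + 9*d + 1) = -17*d^3 - 6*d^2 - 11*d + 5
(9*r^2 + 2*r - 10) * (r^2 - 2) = 9*r^4 + 2*r^3 - 28*r^2 - 4*r + 20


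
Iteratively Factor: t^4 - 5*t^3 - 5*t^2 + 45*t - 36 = (t - 1)*(t^3 - 4*t^2 - 9*t + 36) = (t - 3)*(t - 1)*(t^2 - t - 12) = (t - 3)*(t - 1)*(t + 3)*(t - 4)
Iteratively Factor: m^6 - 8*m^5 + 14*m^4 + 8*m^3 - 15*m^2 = (m - 1)*(m^5 - 7*m^4 + 7*m^3 + 15*m^2) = m*(m - 1)*(m^4 - 7*m^3 + 7*m^2 + 15*m) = m*(m - 3)*(m - 1)*(m^3 - 4*m^2 - 5*m) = m*(m - 3)*(m - 1)*(m + 1)*(m^2 - 5*m) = m*(m - 5)*(m - 3)*(m - 1)*(m + 1)*(m)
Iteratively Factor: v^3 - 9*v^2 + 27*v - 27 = (v - 3)*(v^2 - 6*v + 9) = (v - 3)^2*(v - 3)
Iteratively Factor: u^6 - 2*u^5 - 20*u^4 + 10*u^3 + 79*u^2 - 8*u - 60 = (u - 5)*(u^5 + 3*u^4 - 5*u^3 - 15*u^2 + 4*u + 12) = (u - 5)*(u + 3)*(u^4 - 5*u^2 + 4) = (u - 5)*(u + 1)*(u + 3)*(u^3 - u^2 - 4*u + 4) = (u - 5)*(u - 1)*(u + 1)*(u + 3)*(u^2 - 4) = (u - 5)*(u - 2)*(u - 1)*(u + 1)*(u + 3)*(u + 2)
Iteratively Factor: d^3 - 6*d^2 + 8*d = (d)*(d^2 - 6*d + 8) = d*(d - 2)*(d - 4)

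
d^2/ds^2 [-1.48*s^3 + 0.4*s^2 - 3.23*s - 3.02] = 0.8 - 8.88*s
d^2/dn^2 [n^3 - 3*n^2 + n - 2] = 6*n - 6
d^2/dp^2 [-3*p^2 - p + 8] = -6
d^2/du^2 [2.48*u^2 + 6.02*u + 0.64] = 4.96000000000000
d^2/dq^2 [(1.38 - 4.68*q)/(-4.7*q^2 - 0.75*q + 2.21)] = ((5.952 - 131.976*q)*(4.7*q^2 + 0.75*q - 2.21) + (4.68*q - 1.38)*(9.4*q + 0.75)*(18.8*q + 1.5))/(4.7*q^2 + 0.75*q - 2.21)^3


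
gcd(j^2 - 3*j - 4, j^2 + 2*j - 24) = j - 4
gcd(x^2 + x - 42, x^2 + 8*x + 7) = x + 7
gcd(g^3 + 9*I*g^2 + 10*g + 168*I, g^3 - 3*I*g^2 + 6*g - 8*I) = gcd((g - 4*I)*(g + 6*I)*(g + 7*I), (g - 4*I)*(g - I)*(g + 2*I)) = g - 4*I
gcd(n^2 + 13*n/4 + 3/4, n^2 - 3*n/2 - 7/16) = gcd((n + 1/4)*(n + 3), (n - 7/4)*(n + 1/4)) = n + 1/4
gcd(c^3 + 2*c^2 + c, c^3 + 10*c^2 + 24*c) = c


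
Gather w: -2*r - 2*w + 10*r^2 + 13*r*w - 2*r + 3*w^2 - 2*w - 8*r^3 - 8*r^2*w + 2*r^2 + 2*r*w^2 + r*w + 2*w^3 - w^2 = -8*r^3 + 12*r^2 - 4*r + 2*w^3 + w^2*(2*r + 2) + w*(-8*r^2 + 14*r - 4)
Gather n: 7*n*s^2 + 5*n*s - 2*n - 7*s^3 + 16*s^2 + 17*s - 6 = n*(7*s^2 + 5*s - 2) - 7*s^3 + 16*s^2 + 17*s - 6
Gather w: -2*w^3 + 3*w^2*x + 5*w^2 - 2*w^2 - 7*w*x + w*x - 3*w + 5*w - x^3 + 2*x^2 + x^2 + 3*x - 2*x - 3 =-2*w^3 + w^2*(3*x + 3) + w*(2 - 6*x) - x^3 + 3*x^2 + x - 3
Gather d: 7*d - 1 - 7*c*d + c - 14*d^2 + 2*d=c - 14*d^2 + d*(9 - 7*c) - 1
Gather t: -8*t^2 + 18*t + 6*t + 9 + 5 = -8*t^2 + 24*t + 14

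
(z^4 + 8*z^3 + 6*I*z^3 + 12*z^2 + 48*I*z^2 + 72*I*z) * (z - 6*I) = z^5 + 8*z^4 + 48*z^3 + 288*z^2 + 432*z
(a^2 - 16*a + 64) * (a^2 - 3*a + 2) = a^4 - 19*a^3 + 114*a^2 - 224*a + 128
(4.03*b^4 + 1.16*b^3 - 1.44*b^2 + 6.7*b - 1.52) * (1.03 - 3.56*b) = -14.3468*b^5 + 0.0213000000000001*b^4 + 6.3212*b^3 - 25.3352*b^2 + 12.3122*b - 1.5656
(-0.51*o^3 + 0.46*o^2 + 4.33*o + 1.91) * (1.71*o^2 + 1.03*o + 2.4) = -0.8721*o^5 + 0.2613*o^4 + 6.6541*o^3 + 8.83*o^2 + 12.3593*o + 4.584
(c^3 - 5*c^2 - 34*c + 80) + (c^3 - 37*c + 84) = 2*c^3 - 5*c^2 - 71*c + 164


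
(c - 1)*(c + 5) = c^2 + 4*c - 5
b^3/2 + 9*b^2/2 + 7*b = b*(b/2 + 1)*(b + 7)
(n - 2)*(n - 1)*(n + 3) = n^3 - 7*n + 6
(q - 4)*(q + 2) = q^2 - 2*q - 8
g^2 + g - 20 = (g - 4)*(g + 5)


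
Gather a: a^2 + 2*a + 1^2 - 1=a^2 + 2*a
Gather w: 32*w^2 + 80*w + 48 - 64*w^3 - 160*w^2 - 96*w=-64*w^3 - 128*w^2 - 16*w + 48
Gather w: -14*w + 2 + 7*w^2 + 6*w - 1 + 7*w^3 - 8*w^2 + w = 7*w^3 - w^2 - 7*w + 1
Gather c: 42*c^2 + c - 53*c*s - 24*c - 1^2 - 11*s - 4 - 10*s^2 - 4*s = 42*c^2 + c*(-53*s - 23) - 10*s^2 - 15*s - 5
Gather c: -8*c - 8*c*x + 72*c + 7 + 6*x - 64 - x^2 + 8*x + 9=c*(64 - 8*x) - x^2 + 14*x - 48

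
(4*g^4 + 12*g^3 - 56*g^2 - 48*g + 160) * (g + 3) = 4*g^5 + 24*g^4 - 20*g^3 - 216*g^2 + 16*g + 480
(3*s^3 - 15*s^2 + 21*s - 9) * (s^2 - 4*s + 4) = 3*s^5 - 27*s^4 + 93*s^3 - 153*s^2 + 120*s - 36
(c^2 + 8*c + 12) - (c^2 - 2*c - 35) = 10*c + 47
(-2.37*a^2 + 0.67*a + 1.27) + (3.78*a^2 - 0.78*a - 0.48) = 1.41*a^2 - 0.11*a + 0.79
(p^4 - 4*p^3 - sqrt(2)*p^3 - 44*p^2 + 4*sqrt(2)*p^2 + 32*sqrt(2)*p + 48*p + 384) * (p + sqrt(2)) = p^5 - 4*p^4 - 46*p^3 - 12*sqrt(2)*p^2 + 56*p^2 + 48*sqrt(2)*p + 448*p + 384*sqrt(2)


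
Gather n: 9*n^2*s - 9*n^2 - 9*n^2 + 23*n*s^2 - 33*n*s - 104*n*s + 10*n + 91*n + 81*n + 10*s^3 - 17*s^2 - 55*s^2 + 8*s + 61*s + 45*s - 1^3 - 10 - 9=n^2*(9*s - 18) + n*(23*s^2 - 137*s + 182) + 10*s^3 - 72*s^2 + 114*s - 20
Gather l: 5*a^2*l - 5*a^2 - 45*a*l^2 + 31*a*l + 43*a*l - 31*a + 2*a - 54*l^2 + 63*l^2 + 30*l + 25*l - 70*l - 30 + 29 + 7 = -5*a^2 - 29*a + l^2*(9 - 45*a) + l*(5*a^2 + 74*a - 15) + 6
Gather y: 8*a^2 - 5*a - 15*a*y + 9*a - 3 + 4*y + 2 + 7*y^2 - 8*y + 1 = 8*a^2 + 4*a + 7*y^2 + y*(-15*a - 4)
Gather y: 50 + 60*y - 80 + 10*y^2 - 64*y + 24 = 10*y^2 - 4*y - 6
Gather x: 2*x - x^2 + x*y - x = -x^2 + x*(y + 1)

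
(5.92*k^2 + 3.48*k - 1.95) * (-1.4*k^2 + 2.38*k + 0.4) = -8.288*k^4 + 9.2176*k^3 + 13.3804*k^2 - 3.249*k - 0.78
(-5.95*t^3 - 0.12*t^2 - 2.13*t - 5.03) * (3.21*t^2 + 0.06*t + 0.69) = -19.0995*t^5 - 0.7422*t^4 - 10.95*t^3 - 16.3569*t^2 - 1.7715*t - 3.4707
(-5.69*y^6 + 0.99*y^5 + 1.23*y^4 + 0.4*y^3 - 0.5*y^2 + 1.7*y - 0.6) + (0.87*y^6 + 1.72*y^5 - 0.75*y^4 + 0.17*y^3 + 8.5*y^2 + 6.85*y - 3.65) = -4.82*y^6 + 2.71*y^5 + 0.48*y^4 + 0.57*y^3 + 8.0*y^2 + 8.55*y - 4.25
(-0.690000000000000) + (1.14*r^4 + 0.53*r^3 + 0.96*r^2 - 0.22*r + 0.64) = 1.14*r^4 + 0.53*r^3 + 0.96*r^2 - 0.22*r - 0.0499999999999999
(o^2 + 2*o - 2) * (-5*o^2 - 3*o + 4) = -5*o^4 - 13*o^3 + 8*o^2 + 14*o - 8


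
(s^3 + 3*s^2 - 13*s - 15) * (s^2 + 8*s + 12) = s^5 + 11*s^4 + 23*s^3 - 83*s^2 - 276*s - 180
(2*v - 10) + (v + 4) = 3*v - 6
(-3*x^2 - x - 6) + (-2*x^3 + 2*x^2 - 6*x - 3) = -2*x^3 - x^2 - 7*x - 9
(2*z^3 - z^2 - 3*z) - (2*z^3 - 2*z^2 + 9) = z^2 - 3*z - 9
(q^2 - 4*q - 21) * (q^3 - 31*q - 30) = q^5 - 4*q^4 - 52*q^3 + 94*q^2 + 771*q + 630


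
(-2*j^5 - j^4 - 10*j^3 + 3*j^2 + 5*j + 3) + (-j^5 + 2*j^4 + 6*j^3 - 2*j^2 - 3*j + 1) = -3*j^5 + j^4 - 4*j^3 + j^2 + 2*j + 4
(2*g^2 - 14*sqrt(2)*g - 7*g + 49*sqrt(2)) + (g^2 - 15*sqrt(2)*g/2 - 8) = 3*g^2 - 43*sqrt(2)*g/2 - 7*g - 8 + 49*sqrt(2)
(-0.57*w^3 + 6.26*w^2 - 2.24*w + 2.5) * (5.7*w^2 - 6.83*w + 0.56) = -3.249*w^5 + 39.5751*w^4 - 55.843*w^3 + 33.0548*w^2 - 18.3294*w + 1.4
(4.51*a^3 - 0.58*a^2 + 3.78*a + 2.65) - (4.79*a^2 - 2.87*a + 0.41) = 4.51*a^3 - 5.37*a^2 + 6.65*a + 2.24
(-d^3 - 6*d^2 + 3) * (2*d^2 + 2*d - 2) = -2*d^5 - 14*d^4 - 10*d^3 + 18*d^2 + 6*d - 6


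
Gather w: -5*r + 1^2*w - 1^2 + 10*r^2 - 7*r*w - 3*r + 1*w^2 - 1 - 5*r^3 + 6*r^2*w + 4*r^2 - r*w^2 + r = -5*r^3 + 14*r^2 - 7*r + w^2*(1 - r) + w*(6*r^2 - 7*r + 1) - 2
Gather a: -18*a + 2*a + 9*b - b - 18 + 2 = -16*a + 8*b - 16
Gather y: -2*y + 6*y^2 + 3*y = 6*y^2 + y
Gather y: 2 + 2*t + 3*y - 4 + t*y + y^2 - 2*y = 2*t + y^2 + y*(t + 1) - 2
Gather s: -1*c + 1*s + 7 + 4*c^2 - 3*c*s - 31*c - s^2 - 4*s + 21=4*c^2 - 32*c - s^2 + s*(-3*c - 3) + 28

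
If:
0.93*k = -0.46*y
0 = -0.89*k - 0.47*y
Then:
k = 0.00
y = 0.00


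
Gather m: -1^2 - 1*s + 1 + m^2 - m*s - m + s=m^2 + m*(-s - 1)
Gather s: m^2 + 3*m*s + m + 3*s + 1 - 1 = m^2 + m + s*(3*m + 3)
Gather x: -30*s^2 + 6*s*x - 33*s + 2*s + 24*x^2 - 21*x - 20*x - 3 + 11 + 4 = -30*s^2 - 31*s + 24*x^2 + x*(6*s - 41) + 12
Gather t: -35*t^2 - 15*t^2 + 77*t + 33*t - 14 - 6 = -50*t^2 + 110*t - 20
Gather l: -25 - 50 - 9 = -84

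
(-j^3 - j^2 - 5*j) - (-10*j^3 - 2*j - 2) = 9*j^3 - j^2 - 3*j + 2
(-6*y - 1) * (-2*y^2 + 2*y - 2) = 12*y^3 - 10*y^2 + 10*y + 2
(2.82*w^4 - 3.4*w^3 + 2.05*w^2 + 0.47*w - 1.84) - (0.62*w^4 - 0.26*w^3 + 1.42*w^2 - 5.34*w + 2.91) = 2.2*w^4 - 3.14*w^3 + 0.63*w^2 + 5.81*w - 4.75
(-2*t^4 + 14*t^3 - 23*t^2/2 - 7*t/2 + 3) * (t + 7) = -2*t^5 + 173*t^3/2 - 84*t^2 - 43*t/2 + 21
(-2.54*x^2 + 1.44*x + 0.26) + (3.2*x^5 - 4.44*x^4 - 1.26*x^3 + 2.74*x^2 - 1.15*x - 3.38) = 3.2*x^5 - 4.44*x^4 - 1.26*x^3 + 0.2*x^2 + 0.29*x - 3.12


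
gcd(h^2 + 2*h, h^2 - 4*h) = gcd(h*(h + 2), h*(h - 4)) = h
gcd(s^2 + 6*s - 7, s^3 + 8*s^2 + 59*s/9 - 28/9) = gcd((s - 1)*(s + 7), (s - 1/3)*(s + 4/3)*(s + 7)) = s + 7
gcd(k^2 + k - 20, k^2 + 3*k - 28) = k - 4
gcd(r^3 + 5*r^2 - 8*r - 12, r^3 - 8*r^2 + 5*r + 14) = r^2 - r - 2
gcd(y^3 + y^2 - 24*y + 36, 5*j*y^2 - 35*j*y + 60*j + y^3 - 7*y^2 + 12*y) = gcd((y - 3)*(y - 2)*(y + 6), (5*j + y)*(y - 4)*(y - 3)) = y - 3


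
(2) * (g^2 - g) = 2*g^2 - 2*g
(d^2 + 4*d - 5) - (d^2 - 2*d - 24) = 6*d + 19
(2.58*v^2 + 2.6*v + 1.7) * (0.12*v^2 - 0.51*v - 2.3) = 0.3096*v^4 - 1.0038*v^3 - 7.056*v^2 - 6.847*v - 3.91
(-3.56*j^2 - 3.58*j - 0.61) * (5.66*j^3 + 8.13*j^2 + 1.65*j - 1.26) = -20.1496*j^5 - 49.2056*j^4 - 38.432*j^3 - 6.3807*j^2 + 3.5043*j + 0.7686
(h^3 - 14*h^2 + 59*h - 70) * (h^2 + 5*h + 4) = h^5 - 9*h^4 - 7*h^3 + 169*h^2 - 114*h - 280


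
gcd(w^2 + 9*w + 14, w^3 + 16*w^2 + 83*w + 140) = w + 7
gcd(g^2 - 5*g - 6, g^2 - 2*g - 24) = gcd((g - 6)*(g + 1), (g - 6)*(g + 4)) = g - 6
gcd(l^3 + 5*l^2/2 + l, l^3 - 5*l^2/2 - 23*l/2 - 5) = l^2 + 5*l/2 + 1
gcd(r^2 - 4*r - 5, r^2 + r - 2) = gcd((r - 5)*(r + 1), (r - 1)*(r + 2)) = 1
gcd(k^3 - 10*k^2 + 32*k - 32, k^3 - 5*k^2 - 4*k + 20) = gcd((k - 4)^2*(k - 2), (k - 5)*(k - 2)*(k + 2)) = k - 2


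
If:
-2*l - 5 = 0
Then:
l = -5/2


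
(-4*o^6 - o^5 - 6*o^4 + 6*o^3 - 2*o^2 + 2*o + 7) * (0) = 0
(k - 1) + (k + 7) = 2*k + 6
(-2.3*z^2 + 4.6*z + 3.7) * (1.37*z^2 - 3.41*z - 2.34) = -3.151*z^4 + 14.145*z^3 - 5.235*z^2 - 23.381*z - 8.658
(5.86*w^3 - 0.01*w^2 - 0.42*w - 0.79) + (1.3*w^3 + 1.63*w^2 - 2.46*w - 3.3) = 7.16*w^3 + 1.62*w^2 - 2.88*w - 4.09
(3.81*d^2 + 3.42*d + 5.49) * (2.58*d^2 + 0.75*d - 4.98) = 9.8298*d^4 + 11.6811*d^3 - 2.2446*d^2 - 12.9141*d - 27.3402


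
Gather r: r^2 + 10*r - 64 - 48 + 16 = r^2 + 10*r - 96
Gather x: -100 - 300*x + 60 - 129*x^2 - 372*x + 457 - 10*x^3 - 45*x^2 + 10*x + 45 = -10*x^3 - 174*x^2 - 662*x + 462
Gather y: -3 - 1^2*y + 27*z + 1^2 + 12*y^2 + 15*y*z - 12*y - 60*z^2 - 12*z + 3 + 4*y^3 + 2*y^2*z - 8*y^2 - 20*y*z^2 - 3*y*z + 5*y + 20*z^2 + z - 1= 4*y^3 + y^2*(2*z + 4) + y*(-20*z^2 + 12*z - 8) - 40*z^2 + 16*z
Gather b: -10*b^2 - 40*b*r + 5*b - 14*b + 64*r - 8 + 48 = -10*b^2 + b*(-40*r - 9) + 64*r + 40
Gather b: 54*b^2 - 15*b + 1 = 54*b^2 - 15*b + 1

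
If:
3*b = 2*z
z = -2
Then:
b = -4/3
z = -2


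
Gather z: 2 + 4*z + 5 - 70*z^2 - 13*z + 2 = -70*z^2 - 9*z + 9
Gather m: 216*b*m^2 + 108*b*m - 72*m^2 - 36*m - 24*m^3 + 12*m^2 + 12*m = -24*m^3 + m^2*(216*b - 60) + m*(108*b - 24)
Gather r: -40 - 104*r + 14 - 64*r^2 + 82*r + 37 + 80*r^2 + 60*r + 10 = 16*r^2 + 38*r + 21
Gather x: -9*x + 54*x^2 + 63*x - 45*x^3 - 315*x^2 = -45*x^3 - 261*x^2 + 54*x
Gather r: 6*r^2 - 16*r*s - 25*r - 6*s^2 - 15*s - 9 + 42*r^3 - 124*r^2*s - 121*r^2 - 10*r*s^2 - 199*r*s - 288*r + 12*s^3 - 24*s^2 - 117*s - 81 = 42*r^3 + r^2*(-124*s - 115) + r*(-10*s^2 - 215*s - 313) + 12*s^3 - 30*s^2 - 132*s - 90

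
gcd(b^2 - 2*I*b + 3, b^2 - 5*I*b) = 1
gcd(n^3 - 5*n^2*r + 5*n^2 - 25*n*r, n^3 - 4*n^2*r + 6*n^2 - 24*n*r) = n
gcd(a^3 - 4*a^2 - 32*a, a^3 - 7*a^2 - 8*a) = a^2 - 8*a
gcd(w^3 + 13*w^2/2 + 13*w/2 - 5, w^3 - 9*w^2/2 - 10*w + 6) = w^2 + 3*w/2 - 1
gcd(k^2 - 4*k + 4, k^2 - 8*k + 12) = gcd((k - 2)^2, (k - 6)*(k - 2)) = k - 2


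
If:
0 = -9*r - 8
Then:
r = -8/9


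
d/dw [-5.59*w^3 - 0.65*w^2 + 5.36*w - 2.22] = -16.77*w^2 - 1.3*w + 5.36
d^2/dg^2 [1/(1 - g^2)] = 2*(-3*g^2 - 1)/(g^2 - 1)^3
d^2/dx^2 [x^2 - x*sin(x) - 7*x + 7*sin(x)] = x*sin(x) - 7*sin(x) - 2*cos(x) + 2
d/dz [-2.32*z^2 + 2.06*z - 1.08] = 2.06 - 4.64*z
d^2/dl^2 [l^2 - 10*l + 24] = 2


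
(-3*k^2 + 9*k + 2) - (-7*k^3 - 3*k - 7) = 7*k^3 - 3*k^2 + 12*k + 9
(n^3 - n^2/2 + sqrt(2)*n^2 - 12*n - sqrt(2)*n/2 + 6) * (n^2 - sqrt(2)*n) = n^5 - n^4/2 - 14*n^3 + 7*n^2 + 12*sqrt(2)*n^2 - 6*sqrt(2)*n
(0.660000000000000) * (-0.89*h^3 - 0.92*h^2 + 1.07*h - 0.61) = -0.5874*h^3 - 0.6072*h^2 + 0.7062*h - 0.4026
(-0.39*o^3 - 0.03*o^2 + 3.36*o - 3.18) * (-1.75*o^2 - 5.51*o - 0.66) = 0.6825*o^5 + 2.2014*o^4 - 5.4573*o^3 - 12.9288*o^2 + 15.3042*o + 2.0988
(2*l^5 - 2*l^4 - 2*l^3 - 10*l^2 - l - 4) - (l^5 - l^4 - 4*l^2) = l^5 - l^4 - 2*l^3 - 6*l^2 - l - 4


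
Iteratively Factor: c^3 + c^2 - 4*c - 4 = (c + 2)*(c^2 - c - 2) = (c - 2)*(c + 2)*(c + 1)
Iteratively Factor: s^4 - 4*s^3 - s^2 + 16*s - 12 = (s - 3)*(s^3 - s^2 - 4*s + 4) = (s - 3)*(s - 2)*(s^2 + s - 2) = (s - 3)*(s - 2)*(s - 1)*(s + 2)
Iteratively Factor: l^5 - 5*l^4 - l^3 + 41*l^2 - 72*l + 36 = (l - 3)*(l^4 - 2*l^3 - 7*l^2 + 20*l - 12) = (l - 3)*(l - 1)*(l^3 - l^2 - 8*l + 12) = (l - 3)*(l - 2)*(l - 1)*(l^2 + l - 6) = (l - 3)*(l - 2)^2*(l - 1)*(l + 3)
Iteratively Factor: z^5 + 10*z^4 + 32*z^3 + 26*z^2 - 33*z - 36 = (z + 4)*(z^4 + 6*z^3 + 8*z^2 - 6*z - 9) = (z + 1)*(z + 4)*(z^3 + 5*z^2 + 3*z - 9) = (z - 1)*(z + 1)*(z + 4)*(z^2 + 6*z + 9) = (z - 1)*(z + 1)*(z + 3)*(z + 4)*(z + 3)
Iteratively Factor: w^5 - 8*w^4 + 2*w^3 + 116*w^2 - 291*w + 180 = (w - 3)*(w^4 - 5*w^3 - 13*w^2 + 77*w - 60) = (w - 3)^2*(w^3 - 2*w^2 - 19*w + 20) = (w - 5)*(w - 3)^2*(w^2 + 3*w - 4) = (w - 5)*(w - 3)^2*(w + 4)*(w - 1)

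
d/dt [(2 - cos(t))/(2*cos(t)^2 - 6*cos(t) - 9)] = (8*cos(t) - cos(2*t) - 22)*sin(t)/(6*cos(t) - cos(2*t) + 8)^2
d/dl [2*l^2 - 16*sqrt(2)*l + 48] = 4*l - 16*sqrt(2)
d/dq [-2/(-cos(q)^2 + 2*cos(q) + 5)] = 4*(cos(q) - 1)*sin(q)/(sin(q)^2 + 2*cos(q) + 4)^2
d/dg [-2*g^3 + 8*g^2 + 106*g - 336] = -6*g^2 + 16*g + 106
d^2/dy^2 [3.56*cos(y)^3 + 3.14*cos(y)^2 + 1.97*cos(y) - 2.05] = -32.04*cos(y)^3 - 12.56*cos(y)^2 + 19.39*cos(y) + 6.28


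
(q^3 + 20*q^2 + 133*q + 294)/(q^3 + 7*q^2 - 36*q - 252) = (q + 7)/(q - 6)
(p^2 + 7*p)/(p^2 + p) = (p + 7)/(p + 1)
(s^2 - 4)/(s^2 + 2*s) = (s - 2)/s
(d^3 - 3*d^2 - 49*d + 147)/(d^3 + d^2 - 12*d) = (d^2 - 49)/(d*(d + 4))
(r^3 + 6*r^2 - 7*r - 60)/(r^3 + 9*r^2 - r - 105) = (r + 4)/(r + 7)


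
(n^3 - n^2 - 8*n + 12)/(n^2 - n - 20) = (-n^3 + n^2 + 8*n - 12)/(-n^2 + n + 20)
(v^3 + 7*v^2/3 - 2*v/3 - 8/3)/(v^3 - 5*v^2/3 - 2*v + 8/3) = (v + 2)/(v - 2)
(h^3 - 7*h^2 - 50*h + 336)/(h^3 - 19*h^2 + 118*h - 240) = (h + 7)/(h - 5)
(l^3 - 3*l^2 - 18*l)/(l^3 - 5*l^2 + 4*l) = (l^2 - 3*l - 18)/(l^2 - 5*l + 4)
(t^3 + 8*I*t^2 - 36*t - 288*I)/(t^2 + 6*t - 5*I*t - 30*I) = (t^2 + t*(-6 + 8*I) - 48*I)/(t - 5*I)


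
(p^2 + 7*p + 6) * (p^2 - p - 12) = p^4 + 6*p^3 - 13*p^2 - 90*p - 72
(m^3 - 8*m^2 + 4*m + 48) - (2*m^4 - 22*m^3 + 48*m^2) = -2*m^4 + 23*m^3 - 56*m^2 + 4*m + 48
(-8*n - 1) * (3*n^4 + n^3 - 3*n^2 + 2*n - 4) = -24*n^5 - 11*n^4 + 23*n^3 - 13*n^2 + 30*n + 4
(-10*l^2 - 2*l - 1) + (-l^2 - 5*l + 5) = -11*l^2 - 7*l + 4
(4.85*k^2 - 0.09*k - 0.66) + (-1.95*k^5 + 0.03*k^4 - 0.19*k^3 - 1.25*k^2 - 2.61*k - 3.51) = -1.95*k^5 + 0.03*k^4 - 0.19*k^3 + 3.6*k^2 - 2.7*k - 4.17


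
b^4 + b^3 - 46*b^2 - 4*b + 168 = (b - 6)*(b - 2)*(b + 2)*(b + 7)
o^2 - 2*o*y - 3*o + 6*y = (o - 3)*(o - 2*y)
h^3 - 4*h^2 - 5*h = h*(h - 5)*(h + 1)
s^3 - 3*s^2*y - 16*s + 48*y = (s - 4)*(s + 4)*(s - 3*y)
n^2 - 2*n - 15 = (n - 5)*(n + 3)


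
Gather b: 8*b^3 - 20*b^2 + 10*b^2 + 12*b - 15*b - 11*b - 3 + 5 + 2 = 8*b^3 - 10*b^2 - 14*b + 4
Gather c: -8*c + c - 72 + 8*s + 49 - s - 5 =-7*c + 7*s - 28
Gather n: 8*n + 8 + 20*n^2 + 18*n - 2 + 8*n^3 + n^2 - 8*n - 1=8*n^3 + 21*n^2 + 18*n + 5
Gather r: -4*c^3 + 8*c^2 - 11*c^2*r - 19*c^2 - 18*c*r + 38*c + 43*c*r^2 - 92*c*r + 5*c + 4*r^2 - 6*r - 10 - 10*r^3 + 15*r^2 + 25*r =-4*c^3 - 11*c^2 + 43*c - 10*r^3 + r^2*(43*c + 19) + r*(-11*c^2 - 110*c + 19) - 10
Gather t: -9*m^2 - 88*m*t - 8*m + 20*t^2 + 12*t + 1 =-9*m^2 - 8*m + 20*t^2 + t*(12 - 88*m) + 1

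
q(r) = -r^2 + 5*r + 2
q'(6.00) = -7.00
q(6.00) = -4.00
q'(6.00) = -7.00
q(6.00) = -4.00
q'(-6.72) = 18.44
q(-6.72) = -76.76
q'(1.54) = 1.92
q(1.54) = 7.33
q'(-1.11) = 7.22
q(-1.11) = -4.78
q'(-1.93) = 8.86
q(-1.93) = -11.37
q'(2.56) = -0.12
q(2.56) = 8.25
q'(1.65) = 1.70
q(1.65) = 7.53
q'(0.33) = 4.34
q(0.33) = 3.54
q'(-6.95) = 18.90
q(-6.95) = -81.05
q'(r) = 5 - 2*r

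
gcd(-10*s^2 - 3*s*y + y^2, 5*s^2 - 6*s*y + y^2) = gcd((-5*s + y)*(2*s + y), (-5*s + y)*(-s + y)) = -5*s + y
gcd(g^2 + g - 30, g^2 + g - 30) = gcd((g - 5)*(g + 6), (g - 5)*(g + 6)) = g^2 + g - 30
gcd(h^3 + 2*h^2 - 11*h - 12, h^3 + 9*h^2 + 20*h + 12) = h + 1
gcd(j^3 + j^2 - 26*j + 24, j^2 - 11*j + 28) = j - 4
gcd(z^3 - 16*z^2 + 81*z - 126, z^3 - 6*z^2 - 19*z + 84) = z^2 - 10*z + 21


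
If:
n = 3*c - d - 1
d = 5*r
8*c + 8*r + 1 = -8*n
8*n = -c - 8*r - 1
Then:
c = 0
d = -35/32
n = 3/32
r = -7/32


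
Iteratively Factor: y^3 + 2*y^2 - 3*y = (y + 3)*(y^2 - y) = (y - 1)*(y + 3)*(y)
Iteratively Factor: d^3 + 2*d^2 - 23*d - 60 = (d + 4)*(d^2 - 2*d - 15) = (d + 3)*(d + 4)*(d - 5)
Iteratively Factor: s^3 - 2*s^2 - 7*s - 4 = (s + 1)*(s^2 - 3*s - 4) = (s - 4)*(s + 1)*(s + 1)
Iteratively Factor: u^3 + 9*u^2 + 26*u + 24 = (u + 4)*(u^2 + 5*u + 6) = (u + 3)*(u + 4)*(u + 2)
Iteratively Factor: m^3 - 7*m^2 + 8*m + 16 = (m + 1)*(m^2 - 8*m + 16) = (m - 4)*(m + 1)*(m - 4)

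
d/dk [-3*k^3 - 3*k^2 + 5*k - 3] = -9*k^2 - 6*k + 5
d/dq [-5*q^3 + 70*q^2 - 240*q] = -15*q^2 + 140*q - 240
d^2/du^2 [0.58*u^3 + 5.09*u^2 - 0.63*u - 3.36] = 3.48*u + 10.18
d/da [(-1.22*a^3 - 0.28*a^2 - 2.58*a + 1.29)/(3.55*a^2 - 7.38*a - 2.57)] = (-4.331*a^4 + 18.0072*a^3 + 20.6316*a^2 - 7.7198*a + 16.1508)/(12.6025*a^4 - 52.398*a^3 + 36.2174*a^2 + 37.9332*a + 6.6049)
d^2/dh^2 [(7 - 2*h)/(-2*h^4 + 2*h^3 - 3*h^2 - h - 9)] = 2*((2*h - 7)*(8*h^3 - 6*h^2 + 6*h + 1)^2 + (-16*h^3 + 12*h^2 - 12*h - 3*(2*h - 7)*(4*h^2 - 2*h + 1) - 2)*(2*h^4 - 2*h^3 + 3*h^2 + h + 9))/(2*h^4 - 2*h^3 + 3*h^2 + h + 9)^3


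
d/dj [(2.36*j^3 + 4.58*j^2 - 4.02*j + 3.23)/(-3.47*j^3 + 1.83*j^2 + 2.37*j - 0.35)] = (-3.5527136788005e-15*j^5 + 20.2114*j^4 - 16.7124*j^3 + 49.3575*j^2 - 15.0278*j - 6.2481)/(12.0409*j^6 - 12.7002*j^5 - 13.0989*j^4 + 11.1032*j^3 + 4.3359*j^2 - 1.659*j + 0.1225)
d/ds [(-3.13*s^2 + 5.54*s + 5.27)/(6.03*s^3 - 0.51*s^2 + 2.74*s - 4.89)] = (18.8739*s^4 - 66.8124*s^3 - 101.0851*s^2 + 35.9868*s - 41.5304)/(36.3609*s^6 - 6.1506*s^5 + 33.3045*s^4 - 61.7682*s^3 + 12.4954*s^2 - 26.7972*s + 23.9121)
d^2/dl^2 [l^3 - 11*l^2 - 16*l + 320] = 6*l - 22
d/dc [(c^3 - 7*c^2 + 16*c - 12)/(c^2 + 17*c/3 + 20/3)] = 3*(3*c^4 + 34*c^3 - 107*c^2 - 208*c + 524)/(9*c^4 + 102*c^3 + 409*c^2 + 680*c + 400)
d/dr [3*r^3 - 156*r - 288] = 9*r^2 - 156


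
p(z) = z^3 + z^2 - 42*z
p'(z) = 3*z^2 + 2*z - 42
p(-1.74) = 70.84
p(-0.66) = 27.87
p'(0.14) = -41.66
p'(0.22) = -41.41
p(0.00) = 0.00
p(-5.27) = 102.75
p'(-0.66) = -42.01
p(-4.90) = 112.16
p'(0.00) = -42.00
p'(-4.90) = 20.23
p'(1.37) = -33.63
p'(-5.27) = 30.78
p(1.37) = -53.09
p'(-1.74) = -36.40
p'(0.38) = -40.81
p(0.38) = -15.76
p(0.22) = -9.18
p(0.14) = -5.86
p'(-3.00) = -21.00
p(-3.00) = 108.00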